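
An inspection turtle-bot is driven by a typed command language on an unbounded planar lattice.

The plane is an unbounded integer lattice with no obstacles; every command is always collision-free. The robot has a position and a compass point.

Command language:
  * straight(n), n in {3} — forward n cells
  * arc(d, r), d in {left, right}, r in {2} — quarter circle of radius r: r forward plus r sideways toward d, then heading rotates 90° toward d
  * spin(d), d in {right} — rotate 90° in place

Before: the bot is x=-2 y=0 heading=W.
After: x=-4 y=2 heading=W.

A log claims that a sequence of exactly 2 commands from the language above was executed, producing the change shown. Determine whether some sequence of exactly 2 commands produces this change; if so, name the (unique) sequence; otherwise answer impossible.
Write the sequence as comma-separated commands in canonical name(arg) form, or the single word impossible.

key: heading stays W — rotations cancel among the 2 commands
start: x=-2 y=0 heading=W
step 1 (spin(right)): x=-2 y=0 heading=N
step 2 (arc(left, 2)): x=-4 y=2 heading=W
all 16 alternatives checked — unique.

spin(right), arc(left, 2)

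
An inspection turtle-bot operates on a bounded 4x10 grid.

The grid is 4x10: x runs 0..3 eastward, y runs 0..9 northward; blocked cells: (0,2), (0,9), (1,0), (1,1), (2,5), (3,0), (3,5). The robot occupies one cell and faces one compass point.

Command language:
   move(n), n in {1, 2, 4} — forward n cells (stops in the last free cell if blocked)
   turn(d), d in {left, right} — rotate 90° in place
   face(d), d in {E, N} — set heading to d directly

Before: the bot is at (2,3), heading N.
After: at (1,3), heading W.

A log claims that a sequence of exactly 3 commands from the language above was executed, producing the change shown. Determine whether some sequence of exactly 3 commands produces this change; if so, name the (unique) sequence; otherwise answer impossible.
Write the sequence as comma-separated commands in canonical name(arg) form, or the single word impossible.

key: running move(1) before face(N) would end elsewhere — order is forced
initial: at (2,3), heading N
step 1 (face(N)): at (2,3), heading N
step 2 (turn(left)): at (2,3), heading W
step 3 (move(1)): at (1,3), heading W
no other 3-command option fits: unique.

face(N), turn(left), move(1)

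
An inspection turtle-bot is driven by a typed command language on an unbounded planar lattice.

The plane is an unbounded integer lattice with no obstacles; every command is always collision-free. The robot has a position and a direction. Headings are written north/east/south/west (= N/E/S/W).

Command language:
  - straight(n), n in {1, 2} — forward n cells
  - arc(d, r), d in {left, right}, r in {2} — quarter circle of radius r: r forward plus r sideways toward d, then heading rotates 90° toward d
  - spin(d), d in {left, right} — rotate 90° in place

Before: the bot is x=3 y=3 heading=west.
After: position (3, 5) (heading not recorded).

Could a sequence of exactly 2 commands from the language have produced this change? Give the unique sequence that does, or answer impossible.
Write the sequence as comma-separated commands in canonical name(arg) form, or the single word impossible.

spin(right), straight(2)

key: running straight(2) before spin(right) would end elsewhere — order is forced
t0: x=3 y=3 heading=west
step 1 (spin(right)): x=3 y=3 heading=north
step 2 (straight(2)): x=3 y=5 heading=north
uniquely the one of 36 2-step routes that fits.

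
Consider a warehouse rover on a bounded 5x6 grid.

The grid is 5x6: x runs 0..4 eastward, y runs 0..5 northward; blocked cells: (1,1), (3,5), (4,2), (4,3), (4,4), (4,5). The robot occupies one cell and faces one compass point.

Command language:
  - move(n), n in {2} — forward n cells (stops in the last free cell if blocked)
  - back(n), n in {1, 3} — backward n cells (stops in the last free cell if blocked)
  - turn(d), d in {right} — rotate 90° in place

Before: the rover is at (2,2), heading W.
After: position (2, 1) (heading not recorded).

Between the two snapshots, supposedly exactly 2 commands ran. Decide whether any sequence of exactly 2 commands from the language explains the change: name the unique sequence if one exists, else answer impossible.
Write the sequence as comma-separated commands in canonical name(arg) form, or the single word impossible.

key: order matters: swapping turn(right) and back(1) lands elsewhere
start: at (2,2), heading W
step 1 (turn(right)): at (2,2), heading N
step 2 (back(1)): at (2,1), heading N
uniquely the one of 16 2-step routes that fits.

turn(right), back(1)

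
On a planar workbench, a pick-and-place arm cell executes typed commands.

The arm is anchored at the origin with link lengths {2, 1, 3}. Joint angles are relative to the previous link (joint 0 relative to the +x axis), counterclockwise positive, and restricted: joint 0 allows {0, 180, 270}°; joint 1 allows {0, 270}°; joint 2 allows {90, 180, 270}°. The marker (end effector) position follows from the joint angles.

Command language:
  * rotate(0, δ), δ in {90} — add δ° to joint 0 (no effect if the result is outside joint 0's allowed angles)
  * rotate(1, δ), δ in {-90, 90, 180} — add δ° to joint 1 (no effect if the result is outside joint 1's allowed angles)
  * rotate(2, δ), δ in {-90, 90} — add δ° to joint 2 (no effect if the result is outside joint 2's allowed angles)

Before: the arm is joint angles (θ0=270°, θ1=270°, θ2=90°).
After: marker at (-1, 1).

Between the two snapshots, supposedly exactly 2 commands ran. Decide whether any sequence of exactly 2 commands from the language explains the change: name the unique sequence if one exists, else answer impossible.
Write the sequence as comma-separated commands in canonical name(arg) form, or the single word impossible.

initial: joint angles (θ0=270°, θ1=270°, θ2=90°)
t=1 rotate(2, 90) ⇒ joint angles (θ0=270°, θ1=270°, θ2=180°)
t=2 rotate(2, 90) ⇒ joint angles (θ0=270°, θ1=270°, θ2=270°)
all 36 alternatives checked — unique.

rotate(2, 90), rotate(2, 90)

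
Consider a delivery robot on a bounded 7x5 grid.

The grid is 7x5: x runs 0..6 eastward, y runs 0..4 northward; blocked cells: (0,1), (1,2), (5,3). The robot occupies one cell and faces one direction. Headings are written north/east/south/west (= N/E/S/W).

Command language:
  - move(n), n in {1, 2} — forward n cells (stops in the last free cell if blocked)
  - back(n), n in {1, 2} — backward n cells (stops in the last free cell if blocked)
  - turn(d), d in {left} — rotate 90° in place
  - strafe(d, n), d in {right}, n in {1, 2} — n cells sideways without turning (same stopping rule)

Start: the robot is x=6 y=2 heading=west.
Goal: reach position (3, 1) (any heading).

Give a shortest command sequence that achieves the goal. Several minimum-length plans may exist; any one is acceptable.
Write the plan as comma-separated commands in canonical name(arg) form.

t0: x=6 y=2 heading=west
[1] after move(1): x=5 y=2 heading=west
[2] after move(2): x=3 y=2 heading=west
[3] after turn(left): x=3 y=2 heading=south
[4] after move(1): x=3 y=1 heading=south
nothing shorter than 4 reaches the goal.

move(1), move(2), turn(left), move(1)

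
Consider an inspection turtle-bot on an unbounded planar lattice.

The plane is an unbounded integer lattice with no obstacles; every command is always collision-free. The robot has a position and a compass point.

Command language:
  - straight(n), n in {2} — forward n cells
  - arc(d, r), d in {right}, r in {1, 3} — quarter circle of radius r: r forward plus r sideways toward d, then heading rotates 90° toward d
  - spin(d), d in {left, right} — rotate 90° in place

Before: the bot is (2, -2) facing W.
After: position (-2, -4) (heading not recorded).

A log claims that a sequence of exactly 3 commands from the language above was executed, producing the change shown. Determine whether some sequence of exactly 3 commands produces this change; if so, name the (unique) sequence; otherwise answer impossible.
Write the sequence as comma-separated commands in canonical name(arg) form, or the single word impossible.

spin(left), arc(right, 3), arc(right, 1)

key: running arc(right, 1) before spin(left) would end elsewhere — order is forced
start: (2, -2) facing W
1. spin(left) → (2, -2) facing S
2. arc(right, 3) → (-1, -5) facing W
3. arc(right, 1) → (-2, -4) facing N
no other 3-command option fits: unique.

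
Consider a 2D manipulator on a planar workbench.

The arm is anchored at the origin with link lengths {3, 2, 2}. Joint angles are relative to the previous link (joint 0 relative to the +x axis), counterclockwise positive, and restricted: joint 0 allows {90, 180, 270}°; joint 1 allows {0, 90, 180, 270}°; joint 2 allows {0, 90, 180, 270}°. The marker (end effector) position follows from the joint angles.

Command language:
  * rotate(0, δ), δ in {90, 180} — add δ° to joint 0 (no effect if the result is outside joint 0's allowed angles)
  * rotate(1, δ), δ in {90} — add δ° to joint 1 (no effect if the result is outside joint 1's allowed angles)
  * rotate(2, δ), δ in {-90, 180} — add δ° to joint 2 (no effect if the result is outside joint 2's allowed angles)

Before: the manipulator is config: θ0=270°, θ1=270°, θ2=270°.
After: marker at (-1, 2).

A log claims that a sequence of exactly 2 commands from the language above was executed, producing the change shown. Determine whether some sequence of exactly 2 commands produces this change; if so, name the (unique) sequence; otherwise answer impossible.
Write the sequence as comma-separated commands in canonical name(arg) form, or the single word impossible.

key: order matters: swapping rotate(0, 180) and rotate(0, 90) lands elsewhere
from: config: θ0=270°, θ1=270°, θ2=270°
t=1 rotate(0, 180) ⇒ config: θ0=90°, θ1=270°, θ2=270°
t=2 rotate(0, 90) ⇒ config: θ0=180°, θ1=270°, θ2=270°
no rival 2-sequence matches.

rotate(0, 180), rotate(0, 90)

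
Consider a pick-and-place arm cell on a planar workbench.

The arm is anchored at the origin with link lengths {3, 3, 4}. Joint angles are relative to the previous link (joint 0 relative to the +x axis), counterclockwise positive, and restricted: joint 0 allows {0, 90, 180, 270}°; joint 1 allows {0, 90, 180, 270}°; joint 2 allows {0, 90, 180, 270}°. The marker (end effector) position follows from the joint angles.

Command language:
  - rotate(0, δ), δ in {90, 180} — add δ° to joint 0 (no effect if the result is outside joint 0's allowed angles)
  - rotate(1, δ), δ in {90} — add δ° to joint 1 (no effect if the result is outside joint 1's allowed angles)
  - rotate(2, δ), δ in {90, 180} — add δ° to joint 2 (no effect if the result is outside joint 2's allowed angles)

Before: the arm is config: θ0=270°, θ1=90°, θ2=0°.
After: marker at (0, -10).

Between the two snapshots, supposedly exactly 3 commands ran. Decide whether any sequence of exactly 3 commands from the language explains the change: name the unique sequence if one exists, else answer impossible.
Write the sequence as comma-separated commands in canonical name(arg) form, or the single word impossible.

t0: config: θ0=270°, θ1=90°, θ2=0°
1. rotate(1, 90) → config: θ0=270°, θ1=180°, θ2=0°
2. rotate(1, 90) → config: θ0=270°, θ1=270°, θ2=0°
3. rotate(1, 90) → config: θ0=270°, θ1=0°, θ2=0°
all 125 alternatives checked — unique.

rotate(1, 90), rotate(1, 90), rotate(1, 90)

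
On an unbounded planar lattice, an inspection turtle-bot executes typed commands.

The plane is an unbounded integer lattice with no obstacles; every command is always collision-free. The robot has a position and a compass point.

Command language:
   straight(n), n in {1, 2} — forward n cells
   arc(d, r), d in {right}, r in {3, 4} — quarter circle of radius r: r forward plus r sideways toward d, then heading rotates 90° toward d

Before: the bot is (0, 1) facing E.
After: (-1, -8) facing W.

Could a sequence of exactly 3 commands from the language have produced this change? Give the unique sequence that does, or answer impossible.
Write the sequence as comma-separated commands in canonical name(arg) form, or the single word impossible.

key: running arc(right, 4) before arc(right, 3) would end elsewhere — order is forced
begin: (0, 1) facing E
1. arc(right, 3) → (3, -2) facing S
2. straight(2) → (3, -4) facing S
3. arc(right, 4) → (-1, -8) facing W
no rival 3-sequence matches.

arc(right, 3), straight(2), arc(right, 4)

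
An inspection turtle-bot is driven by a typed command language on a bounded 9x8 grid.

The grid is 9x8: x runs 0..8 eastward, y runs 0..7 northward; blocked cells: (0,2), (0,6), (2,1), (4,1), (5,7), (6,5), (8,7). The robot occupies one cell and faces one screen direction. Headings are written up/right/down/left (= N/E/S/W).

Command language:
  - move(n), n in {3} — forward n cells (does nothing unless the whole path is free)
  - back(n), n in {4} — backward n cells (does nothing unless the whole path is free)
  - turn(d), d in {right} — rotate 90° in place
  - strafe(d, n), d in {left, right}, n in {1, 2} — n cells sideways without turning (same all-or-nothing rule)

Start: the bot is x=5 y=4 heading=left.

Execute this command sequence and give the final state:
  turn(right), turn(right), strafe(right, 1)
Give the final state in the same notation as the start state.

x=5 y=3 heading=right

begin: x=5 y=4 heading=left
t=1 turn(right) ⇒ x=5 y=4 heading=up
t=2 turn(right) ⇒ x=5 y=4 heading=right
t=3 strafe(right, 1) ⇒ x=5 y=3 heading=right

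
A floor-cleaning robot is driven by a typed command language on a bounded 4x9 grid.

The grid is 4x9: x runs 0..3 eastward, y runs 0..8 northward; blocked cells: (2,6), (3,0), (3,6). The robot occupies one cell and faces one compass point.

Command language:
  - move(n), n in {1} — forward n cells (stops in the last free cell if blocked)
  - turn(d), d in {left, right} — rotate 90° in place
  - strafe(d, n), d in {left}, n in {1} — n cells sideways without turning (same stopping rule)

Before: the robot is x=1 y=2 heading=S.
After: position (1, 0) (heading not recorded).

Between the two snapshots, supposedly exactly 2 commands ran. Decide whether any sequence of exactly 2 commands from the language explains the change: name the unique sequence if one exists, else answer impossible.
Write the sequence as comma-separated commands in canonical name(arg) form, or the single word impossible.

move(1), move(1)

start: x=1 y=2 heading=S
step 1 (move(1)): x=1 y=1 heading=S
step 2 (move(1)): x=1 y=0 heading=S
no rival 2-sequence matches.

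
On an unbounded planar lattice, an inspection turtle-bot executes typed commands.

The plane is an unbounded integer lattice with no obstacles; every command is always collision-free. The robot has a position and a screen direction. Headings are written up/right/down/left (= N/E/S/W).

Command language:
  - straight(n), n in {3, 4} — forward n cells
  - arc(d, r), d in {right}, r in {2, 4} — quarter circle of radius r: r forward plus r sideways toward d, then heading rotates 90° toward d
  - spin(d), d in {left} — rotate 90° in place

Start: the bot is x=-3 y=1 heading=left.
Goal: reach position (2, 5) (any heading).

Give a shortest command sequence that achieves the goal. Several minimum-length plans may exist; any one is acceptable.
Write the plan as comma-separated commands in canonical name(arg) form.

straight(3), arc(right, 2), arc(right, 2), straight(4), straight(4)

start: x=-3 y=1 heading=left
t=1 straight(3) ⇒ x=-6 y=1 heading=left
t=2 arc(right, 2) ⇒ x=-8 y=3 heading=up
t=3 arc(right, 2) ⇒ x=-6 y=5 heading=right
t=4 straight(4) ⇒ x=-2 y=5 heading=right
t=5 straight(4) ⇒ x=2 y=5 heading=right
no 4-step plan works, so 5 is optimal.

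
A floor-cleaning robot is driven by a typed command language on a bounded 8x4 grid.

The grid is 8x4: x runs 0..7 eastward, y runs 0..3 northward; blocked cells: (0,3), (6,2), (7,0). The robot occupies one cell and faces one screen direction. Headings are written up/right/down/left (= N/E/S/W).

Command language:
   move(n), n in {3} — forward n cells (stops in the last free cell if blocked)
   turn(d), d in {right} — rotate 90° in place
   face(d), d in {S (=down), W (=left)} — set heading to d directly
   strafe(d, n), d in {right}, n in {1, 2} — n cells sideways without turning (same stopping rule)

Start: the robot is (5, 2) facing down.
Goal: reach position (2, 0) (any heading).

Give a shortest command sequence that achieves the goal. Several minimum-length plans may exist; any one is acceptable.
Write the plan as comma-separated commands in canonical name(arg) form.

start: (5, 2) facing down
1. strafe(right, 1) → (4, 2) facing down
2. move(3) → (4, 0) facing down
3. strafe(right, 2) → (2, 0) facing down
minimal: 3 command(s), checked below 3.

strafe(right, 1), move(3), strafe(right, 2)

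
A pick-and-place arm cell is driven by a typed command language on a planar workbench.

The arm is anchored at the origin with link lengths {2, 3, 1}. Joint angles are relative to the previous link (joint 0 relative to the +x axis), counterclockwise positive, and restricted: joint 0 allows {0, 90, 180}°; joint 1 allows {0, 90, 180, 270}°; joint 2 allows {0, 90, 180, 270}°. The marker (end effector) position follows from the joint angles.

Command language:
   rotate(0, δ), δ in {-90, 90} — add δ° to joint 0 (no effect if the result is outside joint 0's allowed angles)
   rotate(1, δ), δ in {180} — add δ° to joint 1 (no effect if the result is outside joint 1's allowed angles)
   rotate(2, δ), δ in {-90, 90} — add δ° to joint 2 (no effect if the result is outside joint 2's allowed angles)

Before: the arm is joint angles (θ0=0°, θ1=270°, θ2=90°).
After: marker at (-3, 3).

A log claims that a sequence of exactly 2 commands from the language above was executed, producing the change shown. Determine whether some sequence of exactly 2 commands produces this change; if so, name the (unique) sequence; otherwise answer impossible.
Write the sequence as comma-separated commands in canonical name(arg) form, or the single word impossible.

initial: joint angles (θ0=0°, θ1=270°, θ2=90°)
[1] after rotate(0, 90): joint angles (θ0=90°, θ1=270°, θ2=90°)
[2] after rotate(0, 90): joint angles (θ0=180°, θ1=270°, θ2=90°)
no rival 2-sequence matches.

rotate(0, 90), rotate(0, 90)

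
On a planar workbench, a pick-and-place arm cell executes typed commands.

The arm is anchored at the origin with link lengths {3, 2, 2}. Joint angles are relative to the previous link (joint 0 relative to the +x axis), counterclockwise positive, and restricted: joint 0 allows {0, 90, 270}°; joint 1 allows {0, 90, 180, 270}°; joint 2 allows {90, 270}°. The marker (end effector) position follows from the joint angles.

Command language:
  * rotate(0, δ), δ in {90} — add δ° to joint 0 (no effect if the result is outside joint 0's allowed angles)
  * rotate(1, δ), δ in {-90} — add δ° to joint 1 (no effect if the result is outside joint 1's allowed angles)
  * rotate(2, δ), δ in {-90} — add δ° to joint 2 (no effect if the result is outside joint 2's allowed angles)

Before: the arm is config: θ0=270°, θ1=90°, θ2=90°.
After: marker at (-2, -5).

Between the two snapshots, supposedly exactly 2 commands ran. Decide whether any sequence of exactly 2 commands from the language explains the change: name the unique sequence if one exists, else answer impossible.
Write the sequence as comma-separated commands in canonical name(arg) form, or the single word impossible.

rotate(1, -90), rotate(1, -90)

start: config: θ0=270°, θ1=90°, θ2=90°
1. rotate(1, -90) → config: θ0=270°, θ1=0°, θ2=90°
2. rotate(1, -90) → config: θ0=270°, θ1=270°, θ2=90°
no rival 2-sequence matches.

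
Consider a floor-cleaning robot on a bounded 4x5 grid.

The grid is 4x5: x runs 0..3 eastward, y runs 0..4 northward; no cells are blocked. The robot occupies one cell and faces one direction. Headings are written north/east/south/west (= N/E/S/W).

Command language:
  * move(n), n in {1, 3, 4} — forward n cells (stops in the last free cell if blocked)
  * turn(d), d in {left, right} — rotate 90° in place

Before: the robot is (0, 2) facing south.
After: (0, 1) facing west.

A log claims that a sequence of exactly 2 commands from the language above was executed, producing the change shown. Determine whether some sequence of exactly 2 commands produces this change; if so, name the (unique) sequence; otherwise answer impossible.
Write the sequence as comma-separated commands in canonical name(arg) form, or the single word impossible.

key: cell and facing (now W) both changed — the 2 commands mix motion and turning
start: (0, 2) facing south
step 1 (move(1)): (0, 1) facing south
step 2 (turn(right)): (0, 1) facing west
all 25 alternatives checked — unique.

move(1), turn(right)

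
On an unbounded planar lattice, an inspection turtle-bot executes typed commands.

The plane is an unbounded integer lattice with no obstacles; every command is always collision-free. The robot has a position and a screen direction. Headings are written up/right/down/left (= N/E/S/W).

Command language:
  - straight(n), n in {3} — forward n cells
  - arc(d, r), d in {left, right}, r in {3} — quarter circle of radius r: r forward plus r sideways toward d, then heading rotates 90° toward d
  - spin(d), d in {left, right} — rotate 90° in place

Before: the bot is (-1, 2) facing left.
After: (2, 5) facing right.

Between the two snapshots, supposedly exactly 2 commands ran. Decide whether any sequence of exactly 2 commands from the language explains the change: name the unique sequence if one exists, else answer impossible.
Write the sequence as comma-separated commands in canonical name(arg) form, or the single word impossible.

key: running arc(right, 3) before spin(right) would end elsewhere — order is forced
start: (-1, 2) facing left
step 1 (spin(right)): (-1, 2) facing up
step 2 (arc(right, 3)): (2, 5) facing right
all 25 alternatives checked — unique.

spin(right), arc(right, 3)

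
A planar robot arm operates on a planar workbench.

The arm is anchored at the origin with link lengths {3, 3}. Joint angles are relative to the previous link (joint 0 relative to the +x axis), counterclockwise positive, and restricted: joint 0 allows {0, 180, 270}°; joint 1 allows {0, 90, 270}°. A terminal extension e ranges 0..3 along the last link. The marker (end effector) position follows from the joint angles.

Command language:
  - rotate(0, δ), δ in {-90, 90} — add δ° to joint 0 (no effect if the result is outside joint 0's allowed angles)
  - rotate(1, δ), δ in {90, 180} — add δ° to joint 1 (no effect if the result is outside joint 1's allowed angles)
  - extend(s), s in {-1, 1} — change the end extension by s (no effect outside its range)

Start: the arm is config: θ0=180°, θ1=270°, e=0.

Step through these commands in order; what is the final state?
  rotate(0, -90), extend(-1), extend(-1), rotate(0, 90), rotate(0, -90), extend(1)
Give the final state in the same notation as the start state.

initial: config: θ0=180°, θ1=270°, e=0
t=1 rotate(0, -90) ⇒ config: θ0=180°, θ1=270°, e=0
t=2 extend(-1) ⇒ config: θ0=180°, θ1=270°, e=0
t=3 extend(-1) ⇒ config: θ0=180°, θ1=270°, e=0
t=4 rotate(0, 90) ⇒ config: θ0=270°, θ1=270°, e=0
t=5 rotate(0, -90) ⇒ config: θ0=180°, θ1=270°, e=0
t=6 extend(1) ⇒ config: θ0=180°, θ1=270°, e=1

config: θ0=180°, θ1=270°, e=1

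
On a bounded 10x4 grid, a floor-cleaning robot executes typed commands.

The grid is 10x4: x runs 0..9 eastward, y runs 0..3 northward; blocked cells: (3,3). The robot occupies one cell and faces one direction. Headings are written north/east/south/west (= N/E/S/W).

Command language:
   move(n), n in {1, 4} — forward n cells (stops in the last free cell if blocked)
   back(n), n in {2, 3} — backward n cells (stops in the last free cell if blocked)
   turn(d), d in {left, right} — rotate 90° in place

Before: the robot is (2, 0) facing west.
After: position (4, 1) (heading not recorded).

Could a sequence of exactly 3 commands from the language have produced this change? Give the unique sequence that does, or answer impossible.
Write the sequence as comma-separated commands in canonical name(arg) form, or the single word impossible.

key: running move(1) before back(2) would end elsewhere — order is forced
t0: (2, 0) facing west
t=1 back(2) ⇒ (4, 0) facing west
t=2 turn(right) ⇒ (4, 0) facing north
t=3 move(1) ⇒ (4, 1) facing north
all 216 alternatives checked — unique.

back(2), turn(right), move(1)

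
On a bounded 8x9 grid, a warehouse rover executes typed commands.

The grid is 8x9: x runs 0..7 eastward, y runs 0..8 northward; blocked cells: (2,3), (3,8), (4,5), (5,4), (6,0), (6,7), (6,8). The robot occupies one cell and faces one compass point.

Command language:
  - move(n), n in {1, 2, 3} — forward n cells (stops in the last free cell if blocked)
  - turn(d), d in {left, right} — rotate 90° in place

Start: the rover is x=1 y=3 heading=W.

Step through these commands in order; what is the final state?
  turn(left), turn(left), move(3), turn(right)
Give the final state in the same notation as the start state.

x=1 y=3 heading=S

from: x=1 y=3 heading=W
t=1 turn(left) ⇒ x=1 y=3 heading=S
t=2 turn(left) ⇒ x=1 y=3 heading=E
t=3 move(3) ⇒ x=1 y=3 heading=E
t=4 turn(right) ⇒ x=1 y=3 heading=S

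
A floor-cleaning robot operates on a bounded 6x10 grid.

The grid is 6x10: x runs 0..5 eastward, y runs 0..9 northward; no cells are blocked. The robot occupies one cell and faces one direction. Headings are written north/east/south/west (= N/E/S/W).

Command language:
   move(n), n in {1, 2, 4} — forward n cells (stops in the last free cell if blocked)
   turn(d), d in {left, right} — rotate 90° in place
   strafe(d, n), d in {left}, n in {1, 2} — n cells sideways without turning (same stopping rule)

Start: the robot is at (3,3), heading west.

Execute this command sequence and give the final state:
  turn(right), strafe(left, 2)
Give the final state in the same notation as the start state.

at (1,3), heading north

t0: at (3,3), heading west
step 1 (turn(right)): at (3,3), heading north
step 2 (strafe(left, 2)): at (1,3), heading north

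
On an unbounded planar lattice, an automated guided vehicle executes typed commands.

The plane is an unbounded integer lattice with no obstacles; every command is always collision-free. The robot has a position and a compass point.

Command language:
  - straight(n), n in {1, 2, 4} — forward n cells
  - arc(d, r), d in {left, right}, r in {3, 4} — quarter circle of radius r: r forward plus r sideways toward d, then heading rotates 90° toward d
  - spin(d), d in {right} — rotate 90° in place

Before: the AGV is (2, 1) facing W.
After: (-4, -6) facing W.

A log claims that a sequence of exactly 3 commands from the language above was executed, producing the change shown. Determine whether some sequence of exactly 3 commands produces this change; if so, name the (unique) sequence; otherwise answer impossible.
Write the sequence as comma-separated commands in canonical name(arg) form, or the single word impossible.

key: still facing W at the end — net rotation zero over 3 steps
t0: (2, 1) facing W
1. arc(left, 3) → (-1, -2) facing S
2. straight(1) → (-1, -3) facing S
3. arc(right, 3) → (-4, -6) facing W
no other 3-command option fits: unique.

arc(left, 3), straight(1), arc(right, 3)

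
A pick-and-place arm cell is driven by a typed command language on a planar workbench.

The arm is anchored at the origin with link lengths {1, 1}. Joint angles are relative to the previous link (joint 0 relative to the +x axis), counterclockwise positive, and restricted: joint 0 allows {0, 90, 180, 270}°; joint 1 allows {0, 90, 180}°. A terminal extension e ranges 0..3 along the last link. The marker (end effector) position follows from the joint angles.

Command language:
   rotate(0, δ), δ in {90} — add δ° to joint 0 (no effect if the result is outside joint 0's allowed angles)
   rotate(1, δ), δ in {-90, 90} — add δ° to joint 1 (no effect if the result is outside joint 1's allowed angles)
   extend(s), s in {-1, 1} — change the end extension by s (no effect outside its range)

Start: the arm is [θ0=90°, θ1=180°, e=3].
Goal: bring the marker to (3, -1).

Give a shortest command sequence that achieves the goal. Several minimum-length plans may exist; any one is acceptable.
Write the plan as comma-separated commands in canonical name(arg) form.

extend(-1), rotate(1, -90), rotate(0, 90), rotate(0, 90)

begin: [θ0=90°, θ1=180°, e=3]
1. extend(-1) → [θ0=90°, θ1=180°, e=2]
2. rotate(1, -90) → [θ0=90°, θ1=90°, e=2]
3. rotate(0, 90) → [θ0=180°, θ1=90°, e=2]
4. rotate(0, 90) → [θ0=270°, θ1=90°, e=2]
shorter routes all fall short; 4 is best.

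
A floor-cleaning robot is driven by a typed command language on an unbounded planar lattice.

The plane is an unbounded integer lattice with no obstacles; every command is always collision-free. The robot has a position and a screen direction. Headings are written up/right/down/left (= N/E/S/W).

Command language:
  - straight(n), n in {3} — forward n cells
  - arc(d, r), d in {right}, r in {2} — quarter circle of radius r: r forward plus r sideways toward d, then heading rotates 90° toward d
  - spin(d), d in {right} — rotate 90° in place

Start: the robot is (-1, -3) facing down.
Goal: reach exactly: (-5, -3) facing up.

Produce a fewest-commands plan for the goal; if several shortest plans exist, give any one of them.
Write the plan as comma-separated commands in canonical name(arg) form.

arc(right, 2), arc(right, 2)

t0: (-1, -3) facing down
t=1 arc(right, 2) ⇒ (-3, -5) facing left
t=2 arc(right, 2) ⇒ (-5, -3) facing up
nothing shorter than 2 reaches the goal.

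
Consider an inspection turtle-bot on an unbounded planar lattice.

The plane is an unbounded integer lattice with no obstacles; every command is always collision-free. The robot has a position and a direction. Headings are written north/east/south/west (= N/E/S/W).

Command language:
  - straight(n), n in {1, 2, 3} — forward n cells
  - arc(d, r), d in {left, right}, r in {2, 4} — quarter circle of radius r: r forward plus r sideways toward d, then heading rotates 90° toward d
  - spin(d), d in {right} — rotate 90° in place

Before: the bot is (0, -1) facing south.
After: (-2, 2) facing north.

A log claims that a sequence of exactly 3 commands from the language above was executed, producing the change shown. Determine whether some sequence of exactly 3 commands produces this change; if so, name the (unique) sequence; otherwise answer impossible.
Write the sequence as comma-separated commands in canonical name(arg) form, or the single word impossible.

key: position moved to (-2,2) AND the heading swung to N — translation plus rotation needed
start: (0, -1) facing south
step 1 (spin(right)): (0, -1) facing west
step 2 (arc(right, 2)): (-2, 1) facing north
step 3 (straight(1)): (-2, 2) facing north
all 512 alternatives checked — unique.

spin(right), arc(right, 2), straight(1)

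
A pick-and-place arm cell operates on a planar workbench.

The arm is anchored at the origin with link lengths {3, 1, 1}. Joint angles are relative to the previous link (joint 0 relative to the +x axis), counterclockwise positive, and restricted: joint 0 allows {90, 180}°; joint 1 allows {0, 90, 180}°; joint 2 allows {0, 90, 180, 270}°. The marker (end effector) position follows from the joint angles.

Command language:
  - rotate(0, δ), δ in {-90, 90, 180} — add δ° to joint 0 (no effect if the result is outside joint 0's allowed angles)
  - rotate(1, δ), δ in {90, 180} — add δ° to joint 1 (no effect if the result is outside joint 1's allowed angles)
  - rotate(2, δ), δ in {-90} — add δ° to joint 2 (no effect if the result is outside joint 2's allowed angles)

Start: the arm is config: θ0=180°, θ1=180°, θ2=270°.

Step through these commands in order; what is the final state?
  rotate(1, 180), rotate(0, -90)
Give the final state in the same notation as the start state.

config: θ0=90°, θ1=0°, θ2=270°

from: config: θ0=180°, θ1=180°, θ2=270°
1. rotate(1, 180) → config: θ0=180°, θ1=0°, θ2=270°
2. rotate(0, -90) → config: θ0=90°, θ1=0°, θ2=270°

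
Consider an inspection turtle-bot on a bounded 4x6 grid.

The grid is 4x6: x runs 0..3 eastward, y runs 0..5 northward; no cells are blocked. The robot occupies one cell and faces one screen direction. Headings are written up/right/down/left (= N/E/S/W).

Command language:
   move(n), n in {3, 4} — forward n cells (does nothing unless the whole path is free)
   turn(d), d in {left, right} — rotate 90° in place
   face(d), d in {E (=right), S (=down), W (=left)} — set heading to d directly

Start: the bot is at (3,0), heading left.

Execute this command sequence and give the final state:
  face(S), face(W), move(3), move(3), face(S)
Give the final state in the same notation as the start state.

at (0,0), heading down

begin: at (3,0), heading left
step 1 (face(S)): at (3,0), heading down
step 2 (face(W)): at (3,0), heading left
step 3 (move(3)): at (0,0), heading left
step 4 (move(3)): at (0,0), heading left
step 5 (face(S)): at (0,0), heading down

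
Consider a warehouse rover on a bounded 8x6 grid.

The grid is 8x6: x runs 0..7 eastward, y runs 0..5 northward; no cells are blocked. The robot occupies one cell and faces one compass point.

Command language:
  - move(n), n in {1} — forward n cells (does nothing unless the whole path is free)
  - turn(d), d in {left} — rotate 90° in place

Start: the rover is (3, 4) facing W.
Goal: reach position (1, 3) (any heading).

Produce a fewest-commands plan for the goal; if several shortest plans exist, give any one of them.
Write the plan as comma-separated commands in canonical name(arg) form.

move(1), move(1), turn(left), move(1)

begin: (3, 4) facing W
t=1 move(1) ⇒ (2, 4) facing W
t=2 move(1) ⇒ (1, 4) facing W
t=3 turn(left) ⇒ (1, 4) facing S
t=4 move(1) ⇒ (1, 3) facing S
no 3-step plan works, so 4 is optimal.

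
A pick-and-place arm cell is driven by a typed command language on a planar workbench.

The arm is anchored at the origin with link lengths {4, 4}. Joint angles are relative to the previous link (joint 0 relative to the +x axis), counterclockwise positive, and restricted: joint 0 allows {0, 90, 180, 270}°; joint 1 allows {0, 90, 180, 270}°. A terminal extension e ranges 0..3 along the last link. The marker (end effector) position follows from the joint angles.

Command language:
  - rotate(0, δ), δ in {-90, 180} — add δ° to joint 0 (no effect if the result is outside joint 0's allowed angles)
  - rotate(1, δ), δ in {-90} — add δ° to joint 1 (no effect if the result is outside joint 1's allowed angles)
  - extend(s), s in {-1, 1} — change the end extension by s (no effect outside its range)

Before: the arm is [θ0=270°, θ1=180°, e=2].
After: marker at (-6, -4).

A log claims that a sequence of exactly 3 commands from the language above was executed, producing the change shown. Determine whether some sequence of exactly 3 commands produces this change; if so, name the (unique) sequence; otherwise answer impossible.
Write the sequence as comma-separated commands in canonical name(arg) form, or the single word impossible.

start: [θ0=270°, θ1=180°, e=2]
1. rotate(1, -90) → [θ0=270°, θ1=90°, e=2]
2. rotate(1, -90) → [θ0=270°, θ1=0°, e=2]
3. rotate(1, -90) → [θ0=270°, θ1=270°, e=2]
no rival 3-sequence matches.

rotate(1, -90), rotate(1, -90), rotate(1, -90)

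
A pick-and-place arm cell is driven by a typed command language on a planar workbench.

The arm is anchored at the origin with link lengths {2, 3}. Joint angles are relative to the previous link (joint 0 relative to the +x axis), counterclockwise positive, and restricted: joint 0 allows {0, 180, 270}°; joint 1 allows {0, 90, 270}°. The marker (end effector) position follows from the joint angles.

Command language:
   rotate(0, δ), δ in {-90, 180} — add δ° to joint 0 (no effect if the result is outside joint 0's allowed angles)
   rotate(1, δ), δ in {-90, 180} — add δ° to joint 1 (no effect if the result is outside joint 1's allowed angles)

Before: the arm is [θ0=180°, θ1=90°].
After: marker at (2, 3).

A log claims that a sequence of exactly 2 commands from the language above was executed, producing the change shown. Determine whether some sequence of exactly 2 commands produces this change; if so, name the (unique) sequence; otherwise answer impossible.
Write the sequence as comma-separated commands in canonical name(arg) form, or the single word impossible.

rotate(0, -90), rotate(0, 180)

key: running rotate(0, 180) before rotate(0, -90) would end elsewhere — order is forced
from: [θ0=180°, θ1=90°]
1. rotate(0, -90) → [θ0=180°, θ1=90°]
2. rotate(0, 180) → [θ0=0°, θ1=90°]
all 16 alternatives checked — unique.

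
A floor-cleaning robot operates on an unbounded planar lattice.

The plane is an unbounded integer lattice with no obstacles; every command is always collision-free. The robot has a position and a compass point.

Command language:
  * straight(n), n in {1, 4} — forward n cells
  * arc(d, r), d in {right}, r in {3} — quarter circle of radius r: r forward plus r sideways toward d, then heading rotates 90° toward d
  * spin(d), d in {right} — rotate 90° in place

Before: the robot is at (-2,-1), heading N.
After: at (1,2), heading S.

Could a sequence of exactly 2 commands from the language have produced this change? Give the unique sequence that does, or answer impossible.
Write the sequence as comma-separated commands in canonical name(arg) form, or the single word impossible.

key: order matters: swapping arc(right, 3) and spin(right) lands elsewhere
t0: at (-2,-1), heading N
1. arc(right, 3) → at (1,2), heading E
2. spin(right) → at (1,2), heading S
uniquely the one of 16 2-step routes that fits.

arc(right, 3), spin(right)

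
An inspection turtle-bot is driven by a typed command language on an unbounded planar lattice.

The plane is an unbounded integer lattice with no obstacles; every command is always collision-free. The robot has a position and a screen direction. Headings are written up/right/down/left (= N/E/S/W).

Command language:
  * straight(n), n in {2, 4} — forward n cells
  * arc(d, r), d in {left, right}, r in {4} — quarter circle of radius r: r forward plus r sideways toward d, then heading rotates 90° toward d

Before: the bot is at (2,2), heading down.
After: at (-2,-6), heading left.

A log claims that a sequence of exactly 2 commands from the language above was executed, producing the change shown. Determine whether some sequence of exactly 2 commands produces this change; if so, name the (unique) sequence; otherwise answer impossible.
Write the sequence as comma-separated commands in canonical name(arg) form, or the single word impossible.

key: position moved to (-2,-6) AND the heading swung to W — translation plus rotation needed
start: at (2,2), heading down
1. straight(4) → at (2,-2), heading down
2. arc(right, 4) → at (-2,-6), heading left
no rival 2-sequence matches.

straight(4), arc(right, 4)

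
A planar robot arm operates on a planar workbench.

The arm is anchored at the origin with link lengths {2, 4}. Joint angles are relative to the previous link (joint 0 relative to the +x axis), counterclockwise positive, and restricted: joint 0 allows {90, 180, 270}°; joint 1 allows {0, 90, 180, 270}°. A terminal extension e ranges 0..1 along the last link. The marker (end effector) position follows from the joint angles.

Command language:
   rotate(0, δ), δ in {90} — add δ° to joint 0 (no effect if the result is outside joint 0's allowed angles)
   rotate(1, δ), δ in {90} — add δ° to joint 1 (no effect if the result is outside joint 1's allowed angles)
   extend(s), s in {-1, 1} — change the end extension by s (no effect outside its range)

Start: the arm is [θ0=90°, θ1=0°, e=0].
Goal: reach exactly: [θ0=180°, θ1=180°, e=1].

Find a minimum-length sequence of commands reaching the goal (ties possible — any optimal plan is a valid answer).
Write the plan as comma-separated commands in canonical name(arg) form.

from: [θ0=90°, θ1=0°, e=0]
step 1 (rotate(1, 90)): [θ0=90°, θ1=90°, e=0]
step 2 (rotate(1, 90)): [θ0=90°, θ1=180°, e=0]
step 3 (rotate(0, 90)): [θ0=180°, θ1=180°, e=0]
step 4 (extend(1)): [θ0=180°, θ1=180°, e=1]
no 3-step plan works, so 4 is optimal.

rotate(1, 90), rotate(1, 90), rotate(0, 90), extend(1)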